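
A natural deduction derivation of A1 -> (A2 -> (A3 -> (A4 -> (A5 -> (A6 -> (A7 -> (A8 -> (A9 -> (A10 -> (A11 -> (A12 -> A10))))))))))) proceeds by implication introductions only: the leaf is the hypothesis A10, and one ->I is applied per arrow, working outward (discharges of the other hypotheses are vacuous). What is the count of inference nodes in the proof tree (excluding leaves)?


The formula has 12 arrows (->); its innermost consequent A10 is one of the antecedents,
so the proof starts from the hypothesis leaf A10 (not a rule application) and closes one arrow per ->I.
Building A1 -> (A2 -> (A3 -> (A4 -> (A5 -> (A6 -> (A7 -> (A8 -> (A9 -> (A10 -> (A11 -> (A12 -> A10))))))))))) therefore takes 12 nested implication introductions.
Total inference nodes = 12

12


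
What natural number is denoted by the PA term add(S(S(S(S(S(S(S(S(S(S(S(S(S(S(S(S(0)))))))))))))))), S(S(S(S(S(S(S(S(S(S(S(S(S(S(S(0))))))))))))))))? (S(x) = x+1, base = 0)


add(S^16(0), S^15(0)):
S^16(0) = 16
S^15(0) = 15
16 + 15 = 31

31


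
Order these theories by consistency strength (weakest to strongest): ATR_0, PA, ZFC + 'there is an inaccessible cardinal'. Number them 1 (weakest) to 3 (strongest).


Ordering by consistency strength:
1. PA
2. ATR_0
3. ZFC + 'there is an inaccessible cardinal'


ATR_0=2, PA=1, ZFC + 'there is an inaccessible cardinal'=3


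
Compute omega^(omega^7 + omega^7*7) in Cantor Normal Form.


omega^(omega^7 + omega^7*7):
Both terms of the exponent have the same exponent 7, so they merge: omega^7 + omega^7*7 = omega^7*(1+7) = omega^7*8.
omega raised to a CNF ordinal is a single CNF term: Result = omega^(omega^7*8)

omega^(omega^7*8)


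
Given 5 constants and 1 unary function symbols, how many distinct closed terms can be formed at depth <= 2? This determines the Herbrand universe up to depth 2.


Herbrand terms by depth:
Depth 0: 5 constants
Depth 1: 5 new terms (running total: 10)
Depth 2: 5 new terms (running total: 15)
Total distinct ground terms = 15

15


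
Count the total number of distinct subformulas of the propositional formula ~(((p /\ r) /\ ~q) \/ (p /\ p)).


Formula: ~(((p /\ r) /\ ~q) \/ (p /\ p))
Subformulas found:
  1. q
  2. r
  3. p
  4. ~q
  5. (p /\ r)
  6. (p /\ p)
  7. ((p /\ r) /\ ~q)
  8. (((p /\ r) /\ ~q) \/ (p /\ p))
  9. ~(((p /\ r) /\ ~q) \/ (p /\ p))
Total distinct subformulas = 9

9


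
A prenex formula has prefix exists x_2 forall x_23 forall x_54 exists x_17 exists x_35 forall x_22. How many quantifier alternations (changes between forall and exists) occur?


Walk the prefix and count type changes:
  position 1: exists -> forall <-- alternation
  position 2: forall -> forall
  position 3: forall -> exists <-- alternation
  position 4: exists -> exists
  position 5: exists -> forall <-- alternation
Total alternations = 3

3


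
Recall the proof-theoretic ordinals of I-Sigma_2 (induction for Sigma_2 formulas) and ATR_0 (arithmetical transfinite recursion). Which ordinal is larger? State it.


Proof-theoretic ordinal of I-Sigma_2 (induction for Sigma_2 formulas): omega^(omega^omega)
Proof-theoretic ordinal of ATR_0 (arithmetical transfinite recursion): Gamma_0
Comparing: omega^(omega^omega) < Gamma_0.
The larger ordinal is Gamma_0 (from ATR_0 (arithmetical transfinite recursion)).

Gamma_0


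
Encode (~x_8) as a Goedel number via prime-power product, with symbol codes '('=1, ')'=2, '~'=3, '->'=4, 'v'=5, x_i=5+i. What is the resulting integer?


Formula: (~x_8)
Symbol codes: [1, 3, 13, 2]
Primes: [2, 3, 5, 7]
p_1^1 = 2^1 = 2
p_2^3 = 3^3 = 27
p_3^13 = 5^13 = 1220703125
p_4^2 = 7^2 = 49
Product = 3229980468750

3229980468750


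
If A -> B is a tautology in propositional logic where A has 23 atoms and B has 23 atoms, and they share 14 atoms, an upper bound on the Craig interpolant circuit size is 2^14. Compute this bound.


Shared atoms = 14
Craig interpolant size bound = 2^14
= 16384

16384


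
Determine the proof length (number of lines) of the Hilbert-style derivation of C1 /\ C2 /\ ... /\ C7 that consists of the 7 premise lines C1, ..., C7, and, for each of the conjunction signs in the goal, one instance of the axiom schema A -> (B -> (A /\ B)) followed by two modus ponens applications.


Conjoining 7 premises:
- 7 premise lines
- the goal has 6 conjunction signs; each costs 1 axiom instance + 2 MP = 3 lines: 3 * 6 = 18
Total = 7 + 18 = 25 lines.

25


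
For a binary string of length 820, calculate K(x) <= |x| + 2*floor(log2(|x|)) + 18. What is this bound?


floor(log2(820)) = 9
2 * 9 = 18
K(x) <= 820 + 18 + 18 = 856

856


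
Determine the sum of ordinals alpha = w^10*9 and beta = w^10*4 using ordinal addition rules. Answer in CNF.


Ordinal addition w^10*9 + w^10*4:
Both terms have the same exponent 10.
w^e*c + w^e*d = w^e*(c+d).
Result = w^10*(9+4) = w^10*13

w^10*13


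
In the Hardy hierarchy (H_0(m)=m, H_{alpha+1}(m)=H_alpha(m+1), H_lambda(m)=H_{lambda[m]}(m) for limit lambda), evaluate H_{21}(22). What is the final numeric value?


H_21(22):
For finite ordinals k, H_k(n) = n + k (each successor step adds 1).
H_21(22) = 22 + 21 = 43

43


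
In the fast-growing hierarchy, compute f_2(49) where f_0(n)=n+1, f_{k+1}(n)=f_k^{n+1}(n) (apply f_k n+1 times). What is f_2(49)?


f_2(49) = f_1^50(49)
f_1(m) = 2m + 1.
Iterating: f_1^k(n) = 2^k*(n+1) - 1.
f_2(49) = 2^50*(49+1) - 1 = 1125899906842624*50 - 1 = 56294995342131199

56294995342131199


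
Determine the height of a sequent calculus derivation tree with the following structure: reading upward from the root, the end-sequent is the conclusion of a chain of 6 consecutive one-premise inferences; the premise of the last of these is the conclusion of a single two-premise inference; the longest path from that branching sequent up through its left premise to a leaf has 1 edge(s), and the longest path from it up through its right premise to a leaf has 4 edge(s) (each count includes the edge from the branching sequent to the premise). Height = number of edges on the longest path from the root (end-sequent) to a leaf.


Longest path through the left premise: 1 edges (measured from the branching sequent)
Longest path through the right premise: 4 edges
Height of the subtree rooted at the branching sequent: max(1, 4) = 4
The branching sequent sits 6 edges above the root (the chain of one-premise inferences), so height = 4 + 6 = 10

10


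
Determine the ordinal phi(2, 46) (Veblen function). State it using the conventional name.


phi(2, 46):
phi(2, beta) = zeta_beta (the beta-th zeta number, fixed point of epsilon).
phi(2, 46) = zeta_46

zeta_46


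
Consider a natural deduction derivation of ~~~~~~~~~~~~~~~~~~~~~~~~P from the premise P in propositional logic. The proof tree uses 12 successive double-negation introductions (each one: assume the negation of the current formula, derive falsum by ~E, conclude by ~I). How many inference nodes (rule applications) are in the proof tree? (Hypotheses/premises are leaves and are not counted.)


Each double-negation introduction (from C infer ~~C) uses 2 inference nodes: one ~E (C and ~C give falsum) and one ~I (discharge ~C).
12 double negations = 12 * 2 = 24 inference nodes.

24


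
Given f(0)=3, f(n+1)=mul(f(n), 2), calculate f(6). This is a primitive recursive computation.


f(0) = 3
f(1) = mul(f(0), 2) = mul(3, 2) = 6
f(2) = mul(f(1), 2) = mul(6, 2) = 12
f(3) = mul(f(2), 2) = mul(12, 2) = 24
f(4) = mul(f(3), 2) = mul(24, 2) = 48
f(5) = mul(f(4), 2) = mul(48, 2) = 96
f(6) = mul(f(5), 2) = mul(96, 2) = 192


192


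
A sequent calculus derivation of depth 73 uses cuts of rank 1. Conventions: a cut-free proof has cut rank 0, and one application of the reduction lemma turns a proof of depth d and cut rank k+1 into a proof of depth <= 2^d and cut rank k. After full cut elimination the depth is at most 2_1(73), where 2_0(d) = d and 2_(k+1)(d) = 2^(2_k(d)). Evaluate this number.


Each rank reduction sends depth d to at most 2^d; cut rank r needs r reductions.
2_0(73) = 73
2_1(73) = 2^73 = 9444732965739290427392
Cut-free depth bound = 9444732965739290427392

9444732965739290427392


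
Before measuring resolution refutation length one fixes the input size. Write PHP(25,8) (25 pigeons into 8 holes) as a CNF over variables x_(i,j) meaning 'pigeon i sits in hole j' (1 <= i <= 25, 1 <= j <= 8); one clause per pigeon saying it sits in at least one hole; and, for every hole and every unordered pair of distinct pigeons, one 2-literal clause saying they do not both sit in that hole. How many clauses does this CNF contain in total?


PHP(25,8): 25 pigeons, 8 holes, 25*8 = 200 variables.
- pigeon clauses: one per pigeon -> 25 clauses
- hole clauses: 8 holes * C(25,2) = 8 * 300 -> 2400 clauses
Total clauses = 25 + 2400 = 2425

2425


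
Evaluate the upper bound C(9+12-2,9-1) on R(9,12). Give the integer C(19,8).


R(9,12) <= C(9+12-2, 9-1) = C(19, 8)
C(19, 8) = 19! / (8! * 11!)
= 75582

75582


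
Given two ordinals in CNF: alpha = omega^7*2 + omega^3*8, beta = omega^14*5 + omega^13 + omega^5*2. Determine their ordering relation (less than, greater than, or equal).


Compare term by term from highest exponent:
alpha = omega^7*2 + omega^3*8
beta = omega^14*5 + omega^13 + omega^5*2
Term 1: alpha has omega^7*2, beta has omega^14*5
Term 2: alpha has omega^3*8, beta has omega^13*1
Term 3: alpha has omega^0*0, beta has omega^5*2
Result: alpha < beta

alpha < beta


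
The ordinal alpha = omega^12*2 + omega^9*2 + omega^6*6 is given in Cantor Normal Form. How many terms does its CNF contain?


CNF: omega^12*2 + omega^9*2 + omega^6*6
Count the summands separated by '+':
  term 1: omega^12*2
  term 2: omega^9*2
  term 3: omega^6*6
Total terms = 3

3


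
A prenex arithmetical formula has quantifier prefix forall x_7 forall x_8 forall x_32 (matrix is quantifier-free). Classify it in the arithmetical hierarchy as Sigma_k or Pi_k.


Leading quantifier is forall, so the class is Pi.
Number of quantifier blocks = alternations + 1 = 0 + 1 = 1.
Classification: Pi_1

Pi_1


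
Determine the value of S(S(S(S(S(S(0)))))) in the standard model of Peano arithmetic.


Counting successors applied to 0:
6 applications of S to 0 = 6

6


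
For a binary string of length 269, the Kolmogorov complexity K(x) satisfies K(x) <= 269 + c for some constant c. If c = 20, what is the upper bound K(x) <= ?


K(x) <= |x| + c = 269 + 20 = 289

289


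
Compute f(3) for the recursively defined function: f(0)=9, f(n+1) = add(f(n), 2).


f(0) = 9
f(1) = add(f(0), 2) = add(9, 2) = 11
f(2) = add(f(1), 2) = add(11, 2) = 13
f(3) = add(f(2), 2) = add(13, 2) = 15


15


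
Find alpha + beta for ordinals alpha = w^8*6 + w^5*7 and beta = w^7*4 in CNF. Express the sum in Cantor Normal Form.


Ordinal addition (w^8*6 + w^5*7) + w^7*4:
alpha's leading term has exponent 8 > beta's exponent 7, so it survives.
alpha's tail term has exponent 5 < beta's exponent 7, so it is absorbed by beta.
In ordinal addition, any term followed by a strictly larger-exponent term is absorbed.
Result = w^8*6 + w^7*4

w^8*6 + w^7*4


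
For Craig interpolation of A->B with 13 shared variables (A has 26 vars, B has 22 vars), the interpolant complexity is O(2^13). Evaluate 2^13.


Shared atoms = 13
Craig interpolant size bound = 2^13
= 8192

8192


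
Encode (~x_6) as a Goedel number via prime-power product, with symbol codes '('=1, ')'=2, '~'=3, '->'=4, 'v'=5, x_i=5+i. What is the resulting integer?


Formula: (~x_6)
Symbol codes: [1, 3, 11, 2]
Primes: [2, 3, 5, 7]
p_1^1 = 2^1 = 2
p_2^3 = 3^3 = 27
p_3^11 = 5^11 = 48828125
p_4^2 = 7^2 = 49
Product = 129199218750

129199218750


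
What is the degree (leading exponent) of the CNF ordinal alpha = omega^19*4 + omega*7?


CNF: omega^19*4 + omega*7
The leading term is omega^19*4, which has exponent 19.

19


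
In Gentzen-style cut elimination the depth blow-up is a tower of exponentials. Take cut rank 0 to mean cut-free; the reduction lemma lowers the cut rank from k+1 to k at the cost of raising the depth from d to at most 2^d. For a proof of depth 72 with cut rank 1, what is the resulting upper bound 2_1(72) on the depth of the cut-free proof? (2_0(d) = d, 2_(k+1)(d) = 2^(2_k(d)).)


Each rank reduction sends depth d to at most 2^d; cut rank r needs r reductions.
2_0(72) = 72
2_1(72) = 2^72 = 4722366482869645213696
Cut-free depth bound = 4722366482869645213696

4722366482869645213696


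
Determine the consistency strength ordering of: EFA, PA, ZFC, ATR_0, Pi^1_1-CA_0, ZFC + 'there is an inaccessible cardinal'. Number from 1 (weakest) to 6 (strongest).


Ordering by consistency strength:
1. EFA
2. PA
3. ATR_0
4. Pi^1_1-CA_0
5. ZFC
6. ZFC + 'there is an inaccessible cardinal'


EFA=1, PA=2, ZFC=5, ATR_0=3, Pi^1_1-CA_0=4, ZFC + 'there is an inaccessible cardinal'=6


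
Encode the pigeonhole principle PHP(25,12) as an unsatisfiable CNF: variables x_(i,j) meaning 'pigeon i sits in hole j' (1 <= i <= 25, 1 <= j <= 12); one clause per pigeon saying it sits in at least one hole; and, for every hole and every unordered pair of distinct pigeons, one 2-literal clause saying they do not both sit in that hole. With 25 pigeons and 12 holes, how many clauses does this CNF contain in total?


PHP(25,12): 25 pigeons, 12 holes, 25*12 = 300 variables.
- pigeon clauses: one per pigeon -> 25 clauses
- hole clauses: 12 holes * C(25,2) = 12 * 300 -> 3600 clauses
Total clauses = 25 + 3600 = 3625

3625


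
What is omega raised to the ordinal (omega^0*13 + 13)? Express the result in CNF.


omega^(omega^0*13 + 13):
omega^0 = 1, so the exponent is 13 + 13 = 26 (finite ordinal addition).
Result = omega^26, already a single CNF term.

omega^26


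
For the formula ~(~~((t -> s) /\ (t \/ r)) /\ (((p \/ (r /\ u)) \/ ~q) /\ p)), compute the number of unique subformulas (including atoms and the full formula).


Formula: ~(~~((t -> s) /\ (t \/ r)) /\ (((p \/ (r /\ u)) \/ ~q) /\ p))
Subformulas found:
  1. r
  2. q
  3. u
  4. s
  5. t
  6. p
  7. ~q
  8. (r /\ u)
  9. (t \/ r)
  10. (t -> s)
  11. (p \/ (r /\ u))
  12. ((t -> s) /\ (t \/ r))
  13. ~((t -> s) /\ (t \/ r))
  14. ((p \/ (r /\ u)) \/ ~q)
  15. ~~((t -> s) /\ (t \/ r))
  16. (((p \/ (r /\ u)) \/ ~q) /\ p)
  17. (~~((t -> s) /\ (t \/ r)) /\ (((p \/ (r /\ u)) \/ ~q) /\ p))
  18. ~(~~((t -> s) /\ (t \/ r)) /\ (((p \/ (r /\ u)) \/ ~q) /\ p))
Total distinct subformulas = 18

18


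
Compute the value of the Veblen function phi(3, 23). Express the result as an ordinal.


phi(3, 23):
phi(3, beta) = eta_beta (the beta-th eta number, fixed point of zeta).
phi(3, 23) = eta_23

eta_23


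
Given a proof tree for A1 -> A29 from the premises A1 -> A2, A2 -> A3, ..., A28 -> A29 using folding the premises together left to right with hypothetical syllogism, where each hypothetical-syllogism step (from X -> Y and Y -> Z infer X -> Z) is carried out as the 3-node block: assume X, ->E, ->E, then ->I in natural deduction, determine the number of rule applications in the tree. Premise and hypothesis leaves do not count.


There are 28 premises in the chain. The first HS step combines premises 1 and 2; each further premise needs one more HS step.
So 28 premises require 28 - 1 = 27 hypothetical-syllogism steps.
Each HS step uses 3 inference nodes (->E, ->E, ->I).
27 * 3 = 81 total inference nodes.

81


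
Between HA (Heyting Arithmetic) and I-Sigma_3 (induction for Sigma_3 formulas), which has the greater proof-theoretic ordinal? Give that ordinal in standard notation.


Proof-theoretic ordinal of HA (Heyting Arithmetic): epsilon_0
Proof-theoretic ordinal of I-Sigma_3 (induction for Sigma_3 formulas): omega^(omega^(omega^omega))
Comparing: omega^(omega^(omega^omega)) < epsilon_0.
The larger ordinal is epsilon_0 (from HA (Heyting Arithmetic)).

epsilon_0


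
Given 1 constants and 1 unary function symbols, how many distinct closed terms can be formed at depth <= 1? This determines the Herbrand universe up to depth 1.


Herbrand terms by depth:
Depth 0: 1 constants
Depth 1: 1 new terms (running total: 2)
Total distinct ground terms = 2

2


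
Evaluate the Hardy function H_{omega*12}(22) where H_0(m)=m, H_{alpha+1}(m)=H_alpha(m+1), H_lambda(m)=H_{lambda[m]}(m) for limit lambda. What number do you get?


H_{omega*12}(22):
For the Hardy hierarchy, H_{omega*k}(n) = 2^k * n.
2^12 = 4096.
4096 * 22 = 90112

90112


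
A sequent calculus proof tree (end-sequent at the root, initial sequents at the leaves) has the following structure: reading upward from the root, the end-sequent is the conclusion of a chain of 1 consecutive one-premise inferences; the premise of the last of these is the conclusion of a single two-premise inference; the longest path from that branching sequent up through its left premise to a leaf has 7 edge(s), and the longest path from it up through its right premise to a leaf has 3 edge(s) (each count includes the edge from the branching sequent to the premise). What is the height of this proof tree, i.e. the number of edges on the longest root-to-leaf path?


Longest path through the left premise: 7 edges (measured from the branching sequent)
Longest path through the right premise: 3 edges
Height of the subtree rooted at the branching sequent: max(7, 3) = 7
The branching sequent sits 1 edges above the root (the chain of one-premise inferences), so height = 7 + 1 = 8

8


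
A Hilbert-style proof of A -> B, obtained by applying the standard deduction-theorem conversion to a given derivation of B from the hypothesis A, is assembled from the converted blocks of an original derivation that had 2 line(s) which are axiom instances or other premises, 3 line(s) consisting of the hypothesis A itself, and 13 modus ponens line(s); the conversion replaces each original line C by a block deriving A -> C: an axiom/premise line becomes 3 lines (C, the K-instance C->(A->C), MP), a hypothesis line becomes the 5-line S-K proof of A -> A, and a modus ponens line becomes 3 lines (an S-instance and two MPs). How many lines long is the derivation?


Deduction-theorem conversion, block by block:
- 2 axiom/premise lines -> 3 lines each = 6
- 3 hypothesis lines -> 5 lines each (identity proof A->A) = 15
- 13 MP lines -> 3 lines each (S-instance, MP, MP) = 39
Total = 6 + 15 + 39 = 60 lines.

60


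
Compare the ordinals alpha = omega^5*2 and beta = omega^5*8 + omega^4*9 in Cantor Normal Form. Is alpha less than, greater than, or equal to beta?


Compare term by term from highest exponent:
alpha = omega^5*2
beta = omega^5*8 + omega^4*9
Term 1: alpha has omega^5*2, beta has omega^5*8
Term 2: alpha has omega^0*0, beta has omega^4*9
Result: alpha < beta

alpha < beta


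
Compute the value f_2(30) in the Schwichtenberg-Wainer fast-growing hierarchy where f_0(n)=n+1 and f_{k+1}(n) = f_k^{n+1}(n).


f_2(30) = f_1^31(30)
f_1(m) = 2m + 1.
Iterating: f_1^k(n) = 2^k*(n+1) - 1.
f_2(30) = 2^31*(30+1) - 1 = 2147483648*31 - 1 = 66571993087

66571993087


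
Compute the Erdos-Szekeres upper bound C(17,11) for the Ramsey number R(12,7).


R(12,7) <= C(12+7-2, 12-1) = C(17, 11)
C(17, 11) = 17! / (11! * 6!)
= 12376

12376


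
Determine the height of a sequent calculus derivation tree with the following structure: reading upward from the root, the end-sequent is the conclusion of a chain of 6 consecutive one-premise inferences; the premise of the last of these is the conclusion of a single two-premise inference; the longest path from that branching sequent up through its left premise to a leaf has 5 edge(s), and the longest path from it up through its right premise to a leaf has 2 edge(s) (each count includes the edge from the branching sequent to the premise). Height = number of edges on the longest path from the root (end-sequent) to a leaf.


Longest path through the left premise: 5 edges (measured from the branching sequent)
Longest path through the right premise: 2 edges
Height of the subtree rooted at the branching sequent: max(5, 2) = 5
The branching sequent sits 6 edges above the root (the chain of one-premise inferences), so height = 5 + 6 = 11

11


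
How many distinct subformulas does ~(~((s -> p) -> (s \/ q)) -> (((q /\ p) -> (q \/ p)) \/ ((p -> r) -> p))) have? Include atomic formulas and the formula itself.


Formula: ~(~((s -> p) -> (s \/ q)) -> (((q /\ p) -> (q \/ p)) \/ ((p -> r) -> p)))
Subformulas found:
  1. r
  2. p
  3. q
  4. s
  5. (q /\ p)
  6. (q \/ p)
  7. (s -> p)
  8. (s \/ q)
  9. (p -> r)
  10. ((p -> r) -> p)
  11. ((q /\ p) -> (q \/ p))
  12. ((s -> p) -> (s \/ q))
  13. ~((s -> p) -> (s \/ q))
  14. (((q /\ p) -> (q \/ p)) \/ ((p -> r) -> p))
  15. (~((s -> p) -> (s \/ q)) -> (((q /\ p) -> (q \/ p)) \/ ((p -> r) -> p)))
  16. ~(~((s -> p) -> (s \/ q)) -> (((q /\ p) -> (q \/ p)) \/ ((p -> r) -> p)))
Total distinct subformulas = 16

16


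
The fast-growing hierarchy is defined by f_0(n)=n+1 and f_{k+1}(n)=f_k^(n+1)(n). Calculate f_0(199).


f_0(199) = 199 + 1 = 200

200


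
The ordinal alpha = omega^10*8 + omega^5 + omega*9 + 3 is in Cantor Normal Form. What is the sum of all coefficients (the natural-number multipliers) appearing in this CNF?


CNF: omega^10*8 + omega^5 + omega*9 + 3
Coefficients: 8 + 1 + 9 + 3 = 21

21


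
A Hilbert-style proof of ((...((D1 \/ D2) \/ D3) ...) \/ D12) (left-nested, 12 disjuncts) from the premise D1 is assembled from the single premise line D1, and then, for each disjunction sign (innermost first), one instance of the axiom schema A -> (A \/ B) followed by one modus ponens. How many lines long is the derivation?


Building the left-nested 12-ary disjunction from D1:
- 1 premise line (D1)
- 12 disjuncts means 11 disjunction signs; each needs 1 axiom instance + 1 MP = 2 lines: 2 * 11 = 22
Total = 1 + 22 = 23 lines.

23


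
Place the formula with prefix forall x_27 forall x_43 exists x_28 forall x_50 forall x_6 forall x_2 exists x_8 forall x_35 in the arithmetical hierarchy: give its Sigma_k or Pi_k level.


Leading quantifier is forall, so the class is Pi.
Number of quantifier blocks = alternations + 1 = 4 + 1 = 5.
Classification: Pi_5

Pi_5


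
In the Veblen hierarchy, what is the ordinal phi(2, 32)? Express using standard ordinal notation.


phi(2, 32):
phi(2, beta) = zeta_beta (the beta-th zeta number, fixed point of epsilon).
phi(2, 32) = zeta_32

zeta_32


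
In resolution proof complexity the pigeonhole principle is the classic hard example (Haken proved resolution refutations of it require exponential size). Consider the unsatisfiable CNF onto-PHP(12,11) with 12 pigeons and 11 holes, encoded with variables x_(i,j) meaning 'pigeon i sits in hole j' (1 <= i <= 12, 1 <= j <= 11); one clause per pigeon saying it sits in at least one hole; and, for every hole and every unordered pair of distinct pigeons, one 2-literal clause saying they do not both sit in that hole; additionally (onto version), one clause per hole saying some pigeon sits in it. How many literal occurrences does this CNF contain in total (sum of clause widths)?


onto-PHP(12,11): 12 pigeons, 11 holes, 12*11 = 132 variables.
- pigeon clauses: one per pigeon -> 12 clauses of width 11 -> 132 literals
- hole clauses: 11 holes * C(12,2) = 11 * 66 -> 726 clauses of width 2 -> 1452 literals
- onto clauses: one per hole -> 11 clauses of width 12 -> 132 literals
Total literal occurrences = 132 + 1452 + 132 = 1716

1716


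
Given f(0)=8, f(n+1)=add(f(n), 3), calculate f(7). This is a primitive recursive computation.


f(0) = 8
f(1) = add(f(0), 3) = add(8, 3) = 11
f(2) = add(f(1), 3) = add(11, 3) = 14
f(3) = add(f(2), 3) = add(14, 3) = 17
f(4) = add(f(3), 3) = add(17, 3) = 20
f(5) = add(f(4), 3) = add(20, 3) = 23
f(6) = add(f(5), 3) = add(23, 3) = 26
f(7) = add(f(6), 3) = add(26, 3) = 29


29


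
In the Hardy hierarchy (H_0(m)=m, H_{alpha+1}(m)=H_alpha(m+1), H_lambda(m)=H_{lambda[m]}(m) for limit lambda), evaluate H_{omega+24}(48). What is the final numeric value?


H_{omega+24}(48):
Unwind the 24 successor steps: H_{omega+24}(48) = H_omega(48+24) = H_omega(72).
H_omega(m) = H_m(m) = m + m = 2m.
Result = 2 * 72 = 144

144


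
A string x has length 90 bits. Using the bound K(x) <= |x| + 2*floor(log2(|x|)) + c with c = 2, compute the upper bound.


floor(log2(90)) = 6
2 * 6 = 12
K(x) <= 90 + 12 + 2 = 104

104


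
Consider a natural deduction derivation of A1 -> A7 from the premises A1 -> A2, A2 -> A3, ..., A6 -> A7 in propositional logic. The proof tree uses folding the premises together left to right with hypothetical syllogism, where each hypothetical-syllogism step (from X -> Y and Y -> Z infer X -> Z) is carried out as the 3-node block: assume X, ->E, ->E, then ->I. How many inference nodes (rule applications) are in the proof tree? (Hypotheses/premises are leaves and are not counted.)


There are 6 premises in the chain. The first HS step combines premises 1 and 2; each further premise needs one more HS step.
So 6 premises require 6 - 1 = 5 hypothetical-syllogism steps.
Each HS step uses 3 inference nodes (->E, ->E, ->I).
5 * 3 = 15 total inference nodes.

15


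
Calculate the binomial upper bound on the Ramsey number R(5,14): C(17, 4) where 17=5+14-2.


R(5,14) <= C(5+14-2, 5-1) = C(17, 4)
C(17, 4) = 17! / (4! * 13!)
= 2380

2380


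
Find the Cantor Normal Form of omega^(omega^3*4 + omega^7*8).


omega^(omega^3*4 + omega^7*8):
In ordinal addition a term is absorbed by a following term of strictly larger exponent: 3 < 7, so omega^3*4 + omega^7*8 = omega^7*8.
omega raised to a CNF ordinal is a single CNF term: Result = omega^(omega^7*8)

omega^(omega^7*8)


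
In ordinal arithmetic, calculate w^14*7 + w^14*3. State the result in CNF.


Ordinal addition w^14*7 + w^14*3:
Both terms have the same exponent 14.
w^e*c + w^e*d = w^e*(c+d).
Result = w^14*(7+3) = w^14*10

w^14*10


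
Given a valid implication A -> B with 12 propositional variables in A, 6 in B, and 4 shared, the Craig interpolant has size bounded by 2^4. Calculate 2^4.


Shared atoms = 4
Craig interpolant size bound = 2^4
= 16

16


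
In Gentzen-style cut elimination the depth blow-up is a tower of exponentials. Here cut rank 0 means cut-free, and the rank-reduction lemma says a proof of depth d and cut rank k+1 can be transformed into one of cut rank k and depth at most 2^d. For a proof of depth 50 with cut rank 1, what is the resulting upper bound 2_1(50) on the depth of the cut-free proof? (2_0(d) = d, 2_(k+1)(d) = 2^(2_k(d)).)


Each rank reduction sends depth d to at most 2^d; cut rank r needs r reductions.
2_0(50) = 50
2_1(50) = 2^50 = 1125899906842624
Cut-free depth bound = 1125899906842624

1125899906842624


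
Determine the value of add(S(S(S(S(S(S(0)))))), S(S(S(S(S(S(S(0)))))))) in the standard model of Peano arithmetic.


add(S^6(0), S^7(0)):
S^6(0) = 6
S^7(0) = 7
6 + 7 = 13

13


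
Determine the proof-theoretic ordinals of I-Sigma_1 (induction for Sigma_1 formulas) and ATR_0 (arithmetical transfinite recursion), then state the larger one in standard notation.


Proof-theoretic ordinal of I-Sigma_1 (induction for Sigma_1 formulas): omega^omega
Proof-theoretic ordinal of ATR_0 (arithmetical transfinite recursion): Gamma_0
Comparing: omega^omega < Gamma_0.
The larger ordinal is Gamma_0 (from ATR_0 (arithmetical transfinite recursion)).

Gamma_0


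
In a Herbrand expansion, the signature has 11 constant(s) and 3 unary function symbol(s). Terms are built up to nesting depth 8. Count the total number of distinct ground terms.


Herbrand terms by depth:
Depth 0: 11 constants
Depth 1: 33 new terms (running total: 44)
Depth 2: 99 new terms (running total: 143)
Depth 3: 297 new terms (running total: 440)
Depth 4: 891 new terms (running total: 1331)
Depth 5: 2673 new terms (running total: 4004)
Depth 6: 8019 new terms (running total: 12023)
Depth 7: 24057 new terms (running total: 36080)
Depth 8: 72171 new terms (running total: 108251)
Total distinct ground terms = 108251

108251


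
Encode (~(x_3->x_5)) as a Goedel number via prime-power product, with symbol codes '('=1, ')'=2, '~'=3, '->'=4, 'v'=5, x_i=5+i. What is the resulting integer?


Formula: (~(x_3->x_5))
Symbol codes: [1, 3, 1, 8, 4, 10, 2, 2]
Primes: [2, 3, 5, 7, 11, 13, 17, 19]
p_1^1 = 2^1 = 2
p_2^3 = 3^3 = 27
p_3^1 = 5^1 = 5
p_4^8 = 7^8 = 5764801
p_5^4 = 11^4 = 14641
p_6^10 = 13^10 = 137858491849
p_7^2 = 17^2 = 289
p_8^2 = 19^2 = 361
Product = 327761088039537675161540371470

327761088039537675161540371470


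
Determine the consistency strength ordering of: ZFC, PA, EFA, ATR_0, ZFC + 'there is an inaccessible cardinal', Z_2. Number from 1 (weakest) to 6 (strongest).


Ordering by consistency strength:
1. EFA
2. PA
3. ATR_0
4. Z_2
5. ZFC
6. ZFC + 'there is an inaccessible cardinal'


ZFC=5, PA=2, EFA=1, ATR_0=3, ZFC + 'there is an inaccessible cardinal'=6, Z_2=4


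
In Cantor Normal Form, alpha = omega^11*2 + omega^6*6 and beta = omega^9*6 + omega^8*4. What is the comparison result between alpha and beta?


Compare term by term from highest exponent:
alpha = omega^11*2 + omega^6*6
beta = omega^9*6 + omega^8*4
Term 1: alpha has omega^11*2, beta has omega^9*6
Term 2: alpha has omega^6*6, beta has omega^8*4
Result: alpha > beta

alpha > beta


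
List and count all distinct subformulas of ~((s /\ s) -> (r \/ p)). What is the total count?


Formula: ~((s /\ s) -> (r \/ p))
Subformulas found:
  1. s
  2. r
  3. p
  4. (r \/ p)
  5. (s /\ s)
  6. ((s /\ s) -> (r \/ p))
  7. ~((s /\ s) -> (r \/ p))
Total distinct subformulas = 7

7


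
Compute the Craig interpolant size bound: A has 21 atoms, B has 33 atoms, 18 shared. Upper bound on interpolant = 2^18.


Shared atoms = 18
Craig interpolant size bound = 2^18
= 262144

262144


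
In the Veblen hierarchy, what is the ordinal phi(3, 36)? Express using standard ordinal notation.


phi(3, 36):
phi(3, beta) = eta_beta (the beta-th eta number, fixed point of zeta).
phi(3, 36) = eta_36

eta_36


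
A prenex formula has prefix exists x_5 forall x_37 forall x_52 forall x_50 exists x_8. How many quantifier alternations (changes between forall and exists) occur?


Walk the prefix and count type changes:
  position 1: exists -> forall <-- alternation
  position 2: forall -> forall
  position 3: forall -> forall
  position 4: forall -> exists <-- alternation
Total alternations = 2

2


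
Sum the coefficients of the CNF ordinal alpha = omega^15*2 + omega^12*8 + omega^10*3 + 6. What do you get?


CNF: omega^15*2 + omega^12*8 + omega^10*3 + 6
Coefficients: 2 + 8 + 3 + 6 = 19

19


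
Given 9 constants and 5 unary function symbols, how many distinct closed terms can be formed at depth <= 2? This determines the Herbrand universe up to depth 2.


Herbrand terms by depth:
Depth 0: 9 constants
Depth 1: 45 new terms (running total: 54)
Depth 2: 225 new terms (running total: 279)
Total distinct ground terms = 279

279


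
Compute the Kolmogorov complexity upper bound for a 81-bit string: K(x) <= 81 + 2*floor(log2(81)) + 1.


floor(log2(81)) = 6
2 * 6 = 12
K(x) <= 81 + 12 + 1 = 94

94


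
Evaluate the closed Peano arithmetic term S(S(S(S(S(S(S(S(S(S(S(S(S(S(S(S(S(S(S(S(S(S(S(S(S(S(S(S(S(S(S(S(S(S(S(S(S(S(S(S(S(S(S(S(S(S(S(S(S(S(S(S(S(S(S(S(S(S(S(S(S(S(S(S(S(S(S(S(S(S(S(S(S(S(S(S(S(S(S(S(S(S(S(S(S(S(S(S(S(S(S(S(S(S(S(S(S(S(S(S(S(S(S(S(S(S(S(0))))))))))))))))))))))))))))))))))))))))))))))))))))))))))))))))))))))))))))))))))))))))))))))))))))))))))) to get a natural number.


Counting successors applied to 0:
107 applications of S to 0 = 107

107


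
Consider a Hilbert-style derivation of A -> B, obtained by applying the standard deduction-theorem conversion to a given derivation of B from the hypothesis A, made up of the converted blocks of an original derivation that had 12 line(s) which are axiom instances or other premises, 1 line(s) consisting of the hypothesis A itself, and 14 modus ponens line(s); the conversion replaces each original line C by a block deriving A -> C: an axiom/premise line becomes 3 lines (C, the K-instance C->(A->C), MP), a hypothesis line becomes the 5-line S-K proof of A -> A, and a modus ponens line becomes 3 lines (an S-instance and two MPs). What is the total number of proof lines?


Deduction-theorem conversion, block by block:
- 12 axiom/premise lines -> 3 lines each = 36
- 1 hypothesis lines -> 5 lines each (identity proof A->A) = 5
- 14 MP lines -> 3 lines each (S-instance, MP, MP) = 42
Total = 36 + 5 + 42 = 83 lines.

83


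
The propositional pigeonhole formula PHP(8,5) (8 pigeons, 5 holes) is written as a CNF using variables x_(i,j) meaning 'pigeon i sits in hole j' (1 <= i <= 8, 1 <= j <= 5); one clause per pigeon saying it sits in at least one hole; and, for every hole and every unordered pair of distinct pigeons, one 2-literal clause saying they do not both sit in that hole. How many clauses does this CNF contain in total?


PHP(8,5): 8 pigeons, 5 holes, 8*5 = 40 variables.
- pigeon clauses: one per pigeon -> 8 clauses
- hole clauses: 5 holes * C(8,2) = 5 * 28 -> 140 clauses
Total clauses = 8 + 140 = 148

148


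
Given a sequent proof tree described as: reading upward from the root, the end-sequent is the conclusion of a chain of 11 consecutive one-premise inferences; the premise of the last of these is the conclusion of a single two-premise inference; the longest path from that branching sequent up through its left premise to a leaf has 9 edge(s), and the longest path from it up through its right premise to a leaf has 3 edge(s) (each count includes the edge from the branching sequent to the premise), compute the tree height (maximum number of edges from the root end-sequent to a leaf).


Longest path through the left premise: 9 edges (measured from the branching sequent)
Longest path through the right premise: 3 edges
Height of the subtree rooted at the branching sequent: max(9, 3) = 9
The branching sequent sits 11 edges above the root (the chain of one-premise inferences), so height = 9 + 11 = 20

20


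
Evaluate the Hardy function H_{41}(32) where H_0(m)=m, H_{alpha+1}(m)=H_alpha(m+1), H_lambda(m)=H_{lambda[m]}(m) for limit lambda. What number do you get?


H_41(32):
For finite ordinals k, H_k(n) = n + k (each successor step adds 1).
H_41(32) = 32 + 41 = 73

73


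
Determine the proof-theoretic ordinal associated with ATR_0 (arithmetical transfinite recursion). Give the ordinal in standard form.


The proof-theoretic ordinal of ATR_0 (arithmetical transfinite recursion) is a standard result in ordinal analysis.
This ordinal is the supremum of order types of primitive recursive well-orderings
that the theory can prove to be well-ordered.
For ATR_0 (arithmetical transfinite recursion), the proof-theoretic ordinal is Gamma_0.

Gamma_0


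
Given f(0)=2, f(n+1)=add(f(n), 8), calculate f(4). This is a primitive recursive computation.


f(0) = 2
f(1) = add(f(0), 8) = add(2, 8) = 10
f(2) = add(f(1), 8) = add(10, 8) = 18
f(3) = add(f(2), 8) = add(18, 8) = 26
f(4) = add(f(3), 8) = add(26, 8) = 34


34


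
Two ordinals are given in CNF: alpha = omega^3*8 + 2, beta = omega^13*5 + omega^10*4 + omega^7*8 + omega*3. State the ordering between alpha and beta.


Compare term by term from highest exponent:
alpha = omega^3*8 + 2
beta = omega^13*5 + omega^10*4 + omega^7*8 + omega*3
Term 1: alpha has omega^3*8, beta has omega^13*5
Term 2: alpha has omega^0*2, beta has omega^10*4
Term 3: alpha has omega^0*0, beta has omega^7*8
Term 4: alpha has omega^0*0, beta has omega^1*3
Result: alpha < beta

alpha < beta


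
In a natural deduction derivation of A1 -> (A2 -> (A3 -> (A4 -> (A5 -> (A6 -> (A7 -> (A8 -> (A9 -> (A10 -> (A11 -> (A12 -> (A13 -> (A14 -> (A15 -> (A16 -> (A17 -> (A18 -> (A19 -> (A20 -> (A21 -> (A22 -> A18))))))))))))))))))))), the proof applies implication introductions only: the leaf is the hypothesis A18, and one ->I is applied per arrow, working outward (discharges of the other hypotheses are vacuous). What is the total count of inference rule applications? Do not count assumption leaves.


The formula has 22 arrows (->); its innermost consequent A18 is one of the antecedents,
so the proof starts from the hypothesis leaf A18 (not a rule application) and closes one arrow per ->I.
Building A1 -> (A2 -> (A3 -> (A4 -> (A5 -> (A6 -> (A7 -> (A8 -> (A9 -> (A10 -> (A11 -> (A12 -> (A13 -> (A14 -> (A15 -> (A16 -> (A17 -> (A18 -> (A19 -> (A20 -> (A21 -> (A22 -> A18))))))))))))))))))))) therefore takes 22 nested implication introductions.
Total inference nodes = 22

22


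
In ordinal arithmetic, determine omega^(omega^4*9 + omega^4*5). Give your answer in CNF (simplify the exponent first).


omega^(omega^4*9 + omega^4*5):
Both terms of the exponent have the same exponent 4, so they merge: omega^4*9 + omega^4*5 = omega^4*(9+5) = omega^4*14.
omega raised to a CNF ordinal is a single CNF term: Result = omega^(omega^4*14)

omega^(omega^4*14)


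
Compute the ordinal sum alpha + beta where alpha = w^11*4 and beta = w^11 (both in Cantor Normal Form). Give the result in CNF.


Ordinal addition w^11*4 + w^11:
Both terms have the same exponent 11.
w^e*c + w^e*d = w^e*(c+d).
Result = w^11*(4+1) = w^11*5

w^11*5


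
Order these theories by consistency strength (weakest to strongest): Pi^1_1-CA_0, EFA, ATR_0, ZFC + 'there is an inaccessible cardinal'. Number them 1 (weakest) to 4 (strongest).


Ordering by consistency strength:
1. EFA
2. ATR_0
3. Pi^1_1-CA_0
4. ZFC + 'there is an inaccessible cardinal'


Pi^1_1-CA_0=3, EFA=1, ATR_0=2, ZFC + 'there is an inaccessible cardinal'=4


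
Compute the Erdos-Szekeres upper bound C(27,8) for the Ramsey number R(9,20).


R(9,20) <= C(9+20-2, 9-1) = C(27, 8)
C(27, 8) = 27! / (8! * 19!)
= 2220075

2220075


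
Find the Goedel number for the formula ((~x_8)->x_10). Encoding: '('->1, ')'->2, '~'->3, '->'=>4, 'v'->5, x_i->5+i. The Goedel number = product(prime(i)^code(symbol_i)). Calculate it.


Formula: ((~x_8)->x_10)
Symbol codes: [1, 1, 3, 13, 2, 4, 15, 2]
Primes: [2, 3, 5, 7, 11, 13, 17, 19]
p_1^1 = 2^1 = 2
p_2^1 = 3^1 = 3
p_3^3 = 5^3 = 125
p_4^13 = 7^13 = 96889010407
p_5^2 = 11^2 = 121
p_6^4 = 13^4 = 28561
p_7^15 = 17^15 = 2862423051509815793
p_8^2 = 19^2 = 361
Product = 259498938516049349997007593702837443093250

259498938516049349997007593702837443093250


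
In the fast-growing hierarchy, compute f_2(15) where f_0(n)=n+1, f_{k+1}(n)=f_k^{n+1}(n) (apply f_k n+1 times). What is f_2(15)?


f_2(15) = f_1^16(15)
f_1(m) = 2m + 1.
Iterating: f_1^k(n) = 2^k*(n+1) - 1.
f_2(15) = 2^16*(15+1) - 1 = 65536*16 - 1 = 1048575

1048575


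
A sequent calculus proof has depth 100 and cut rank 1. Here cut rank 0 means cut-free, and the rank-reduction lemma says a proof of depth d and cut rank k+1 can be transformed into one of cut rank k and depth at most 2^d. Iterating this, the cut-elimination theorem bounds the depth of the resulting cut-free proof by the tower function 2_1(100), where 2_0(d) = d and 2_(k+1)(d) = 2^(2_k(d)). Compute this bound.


Each rank reduction sends depth d to at most 2^d; cut rank r needs r reductions.
2_0(100) = 100
2_1(100) = 2^100 = 1267650600228229401496703205376
Cut-free depth bound = 1267650600228229401496703205376

1267650600228229401496703205376


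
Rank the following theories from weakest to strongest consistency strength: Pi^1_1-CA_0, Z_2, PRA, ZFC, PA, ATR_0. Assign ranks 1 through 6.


Ordering by consistency strength:
1. PRA
2. PA
3. ATR_0
4. Pi^1_1-CA_0
5. Z_2
6. ZFC


Pi^1_1-CA_0=4, Z_2=5, PRA=1, ZFC=6, PA=2, ATR_0=3


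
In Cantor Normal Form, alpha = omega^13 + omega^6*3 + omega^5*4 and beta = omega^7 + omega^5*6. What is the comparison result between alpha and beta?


Compare term by term from highest exponent:
alpha = omega^13 + omega^6*3 + omega^5*4
beta = omega^7 + omega^5*6
Term 1: alpha has omega^13*1, beta has omega^7*1
Term 2: alpha has omega^6*3, beta has omega^5*6
Term 3: alpha has omega^5*4, beta has omega^0*0
Result: alpha > beta

alpha > beta


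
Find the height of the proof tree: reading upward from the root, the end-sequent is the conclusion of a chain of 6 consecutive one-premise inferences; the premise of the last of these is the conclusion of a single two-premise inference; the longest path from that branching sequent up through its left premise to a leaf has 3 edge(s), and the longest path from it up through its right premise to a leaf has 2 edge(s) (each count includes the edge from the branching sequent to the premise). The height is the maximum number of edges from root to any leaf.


Longest path through the left premise: 3 edges (measured from the branching sequent)
Longest path through the right premise: 2 edges
Height of the subtree rooted at the branching sequent: max(3, 2) = 3
The branching sequent sits 6 edges above the root (the chain of one-premise inferences), so height = 3 + 6 = 9

9
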